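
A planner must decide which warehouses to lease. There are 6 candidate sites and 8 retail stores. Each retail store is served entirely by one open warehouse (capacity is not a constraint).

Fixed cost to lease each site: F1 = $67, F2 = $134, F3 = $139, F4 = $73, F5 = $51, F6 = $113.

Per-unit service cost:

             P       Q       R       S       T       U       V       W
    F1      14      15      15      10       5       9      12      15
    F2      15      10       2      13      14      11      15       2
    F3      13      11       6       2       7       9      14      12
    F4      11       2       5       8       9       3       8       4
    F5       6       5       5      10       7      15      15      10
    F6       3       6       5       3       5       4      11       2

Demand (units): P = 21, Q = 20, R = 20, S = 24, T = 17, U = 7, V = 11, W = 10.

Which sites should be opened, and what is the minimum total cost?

For any fixed open set, each retail store goes to its cheapest open site; total = fixed + service.
{F4, F6}: P→F6 3·21=63, Q→F4 2·20=40, R→F4 5·20=100, S→F6 3·24=72, T→F6 5·17=85, U→F4 3·7=21, V→F4 8·11=88, W→F6 2·10=20. Service 489; fixed 186; total 675.
{F6}: service 609 + fixed 113 = 722
{F4, F5, F6}: service 489 + fixed 237 = 726
{F1, F2, F3, F4, F5, F6}: P→F6 3·21=63, Q→F4 2·20=40, R→F2 2·20=40, S→F3 2·24=48, T→F1 5·17=85, U→F4 3·7=21, V→F4 8·11=88, W→F2 2·10=20. Service 405; fixed 577; total 982.
No other subset beats 675.

Open F4 and F6; minimum total cost 675.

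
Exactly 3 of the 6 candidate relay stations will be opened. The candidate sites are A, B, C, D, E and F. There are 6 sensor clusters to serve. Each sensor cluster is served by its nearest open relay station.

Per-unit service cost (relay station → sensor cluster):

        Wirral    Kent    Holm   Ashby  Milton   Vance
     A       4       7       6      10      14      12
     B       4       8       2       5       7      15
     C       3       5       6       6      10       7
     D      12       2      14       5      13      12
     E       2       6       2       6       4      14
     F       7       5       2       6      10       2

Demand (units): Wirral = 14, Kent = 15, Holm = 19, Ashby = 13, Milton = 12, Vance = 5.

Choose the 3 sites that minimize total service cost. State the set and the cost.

With exactly 3 open, each sensor cluster uses its cheapest among the chosen.
{D, E, F}: Wirral→E 2·14=28, Kent→D 2·15=30, Holm→E 2·19=38, Ashby→D 5·13=65, Milton→E 4·12=48, Vance→F 2·5=10. Service cost 219.
{C, D, E}: service cost 244
{B, E, F}: service cost 264
Among all 20 size-3 choices, {D, E, F} is lowest.

Choose D, E and F; total service cost 219.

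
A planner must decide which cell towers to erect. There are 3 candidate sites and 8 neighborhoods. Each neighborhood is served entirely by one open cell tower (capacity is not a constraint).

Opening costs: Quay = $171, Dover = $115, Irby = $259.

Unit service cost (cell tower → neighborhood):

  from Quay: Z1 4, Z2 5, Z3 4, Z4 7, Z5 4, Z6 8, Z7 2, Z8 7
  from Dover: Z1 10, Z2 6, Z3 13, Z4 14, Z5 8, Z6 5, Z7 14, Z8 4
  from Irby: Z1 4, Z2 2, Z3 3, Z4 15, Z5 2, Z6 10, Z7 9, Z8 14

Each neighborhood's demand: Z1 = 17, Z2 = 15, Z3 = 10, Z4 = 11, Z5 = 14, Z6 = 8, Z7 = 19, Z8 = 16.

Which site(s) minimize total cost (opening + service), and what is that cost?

Open Quay only; minimum total cost 701.

For any fixed open set, each neighborhood goes to its cheapest open site; total = fixed + service.
{Quay}: Z1→Quay 4·17=68, Z2→Quay 5·15=75, Z3→Quay 4·10=40, Z4→Quay 7·11=77, Z5→Quay 4·14=56, Z6→Quay 8·8=64, Z7→Quay 2·19=38, Z8→Quay 7·16=112. Service 530; fixed 171; total 701.
{Quay, Dover}: service 458 + fixed 286 = 744
{Quay, Irby}: Z1→Quay 4·17=68, Z2→Irby 2·15=30, Z3→Irby 3·10=30, Z4→Quay 7·11=77, Z5→Irby 2·14=28, Z6→Quay 8·8=64, Z7→Quay 2·19=38, Z8→Quay 7·16=112. Service 447; fixed 430; total 877.
{Quay, Dover, Irby}: Z1→Quay 4·17=68, Z2→Irby 2·15=30, Z3→Irby 3·10=30, Z4→Quay 7·11=77, Z5→Irby 2·14=28, Z6→Dover 5·8=40, Z7→Quay 2·19=38, Z8→Dover 4·16=64. Service 375; fixed 545; total 920.
No other subset beats 701.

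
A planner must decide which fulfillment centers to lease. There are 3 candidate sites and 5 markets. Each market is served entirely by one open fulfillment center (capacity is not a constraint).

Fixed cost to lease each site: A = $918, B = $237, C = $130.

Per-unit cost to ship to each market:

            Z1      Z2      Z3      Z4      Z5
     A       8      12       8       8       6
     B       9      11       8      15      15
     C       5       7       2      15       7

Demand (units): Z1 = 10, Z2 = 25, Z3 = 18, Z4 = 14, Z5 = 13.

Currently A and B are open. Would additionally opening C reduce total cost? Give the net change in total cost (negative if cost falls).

Yes — net change −108 (cost falls by 108).

Current service cost with {A, B}: 689.
Adding C: each market re-picks its cheapest; new service cost 451, saving 238.
Extra fixed cost: 130. Net change = 130 − 238 = -108.
(Totals: 1844 → 1736.)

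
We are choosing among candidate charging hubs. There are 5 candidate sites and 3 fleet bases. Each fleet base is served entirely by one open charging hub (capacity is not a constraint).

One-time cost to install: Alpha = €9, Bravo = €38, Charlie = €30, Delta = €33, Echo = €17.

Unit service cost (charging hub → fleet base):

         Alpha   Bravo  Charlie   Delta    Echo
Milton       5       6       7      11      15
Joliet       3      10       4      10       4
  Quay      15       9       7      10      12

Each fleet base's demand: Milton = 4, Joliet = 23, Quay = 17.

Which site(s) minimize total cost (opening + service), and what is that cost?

For any fixed open set, each fleet base goes to its cheapest open site; total = fixed + service.
{Alpha, Charlie}: Milton→Alpha 5·4=20, Joliet→Alpha 3·23=69, Quay→Charlie 7·17=119. Service 208; fixed 39; total 247.
{Alpha, Charlie, Echo}: service 208 + fixed 56 = 264
{Charlie}: service 239 + fixed 30 = 269
{Alpha, Bravo, Charlie, Delta, Echo}: service 208 + fixed 127 = 335
No other subset beats 247.

Open Alpha and Charlie; minimum total cost 247.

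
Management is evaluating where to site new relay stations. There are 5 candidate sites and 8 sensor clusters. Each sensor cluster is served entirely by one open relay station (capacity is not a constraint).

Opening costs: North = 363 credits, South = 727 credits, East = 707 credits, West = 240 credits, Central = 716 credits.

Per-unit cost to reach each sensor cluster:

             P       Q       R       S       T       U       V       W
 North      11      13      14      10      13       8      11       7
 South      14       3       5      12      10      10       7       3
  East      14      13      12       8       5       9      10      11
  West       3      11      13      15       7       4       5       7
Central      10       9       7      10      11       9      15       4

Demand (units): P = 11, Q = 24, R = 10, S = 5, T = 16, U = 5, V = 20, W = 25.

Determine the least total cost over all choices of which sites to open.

For any fixed open set, each sensor cluster goes to its cheapest open site; total = fixed + service.
{West}: P→West 3·11=33, Q→West 11·24=264, R→West 13·10=130, S→West 15·5=75, T→West 7·16=112, U→West 4·5=20, V→West 5·20=100, W→West 7·25=175. Service 909; fixed 240; total 1149.
{North, West}: P→West 3·11=33, Q→West 11·24=264, R→West 13·10=130, S→North 10·5=50, T→West 7·16=112, U→West 4·5=20, V→West 5·20=100, W→North 7·25=175. Service 884; fixed 603; total 1487.
{South}: service 761 + fixed 727 = 1488
{North, South, East, West, Central}: P→West 3·11=33, Q→South 3·24=72, R→South 5·10=50, S→East 8·5=40, T→East 5·16=80, U→West 4·5=20, V→West 5·20=100, W→South 3·25=75. Service 470; fixed 2753; total 3223.
No other subset beats 1149.

Minimum total cost: 1149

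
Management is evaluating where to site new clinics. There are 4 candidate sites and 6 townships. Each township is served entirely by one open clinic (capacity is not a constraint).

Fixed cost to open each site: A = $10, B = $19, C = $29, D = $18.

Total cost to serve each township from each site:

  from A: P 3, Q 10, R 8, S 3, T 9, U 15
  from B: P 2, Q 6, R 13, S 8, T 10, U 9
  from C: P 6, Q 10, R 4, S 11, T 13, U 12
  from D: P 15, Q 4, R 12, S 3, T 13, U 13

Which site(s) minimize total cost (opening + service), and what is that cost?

Open A only; minimum total cost 58.

For any fixed open set, each township goes to its cheapest open site; total = fixed + service.
{A}: P→A 3, Q→A 10, R→A 8, S→A 3, T→A 9, U→A 15. Service 48; fixed 10; total 58.
{A, B}: P→B 2, Q→B 6, R→A 8, S→A 3, T→A 9, U→B 9. Service 37; fixed 29; total 66.
{B}: service 48 + fixed 19 = 67
{A, B, C, D}: P→B 2, Q→D 4, R→C 4, S→A 3, T→A 9, U→B 9. Service 31; fixed 76; total 107.
(All 15 nonempty subsets were checked; A only is lowest.)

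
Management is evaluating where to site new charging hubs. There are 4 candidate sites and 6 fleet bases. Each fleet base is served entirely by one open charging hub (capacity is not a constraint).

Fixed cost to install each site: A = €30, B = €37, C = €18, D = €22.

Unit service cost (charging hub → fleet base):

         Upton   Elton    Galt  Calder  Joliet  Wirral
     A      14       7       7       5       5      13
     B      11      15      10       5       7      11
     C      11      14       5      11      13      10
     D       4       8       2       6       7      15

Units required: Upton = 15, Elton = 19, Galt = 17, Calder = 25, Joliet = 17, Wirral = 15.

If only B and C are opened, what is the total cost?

Each fleet base is assigned to its cheapest site among the open ones.
{B, C}: Upton→B 11·15=165, Elton→C 14·19=266, Galt→C 5·17=85, Calder→B 5·25=125, Joliet→B 7·17=119, Wirral→C 10·15=150. Service 910; fixed 55; total 965.

Total cost: 965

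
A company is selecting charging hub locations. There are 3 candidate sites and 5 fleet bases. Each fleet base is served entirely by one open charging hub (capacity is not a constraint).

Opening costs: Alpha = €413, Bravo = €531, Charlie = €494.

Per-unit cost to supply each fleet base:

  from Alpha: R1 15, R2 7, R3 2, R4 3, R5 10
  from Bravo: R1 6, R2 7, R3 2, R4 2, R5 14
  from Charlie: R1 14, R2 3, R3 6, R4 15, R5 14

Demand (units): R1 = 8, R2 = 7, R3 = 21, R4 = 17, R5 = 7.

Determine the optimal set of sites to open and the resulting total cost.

Open Alpha only; minimum total cost 745.

For any fixed open set, each fleet base goes to its cheapest open site; total = fixed + service.
{Alpha}: R1→Alpha 15·8=120, R2→Alpha 7·7=49, R3→Alpha 2·21=42, R4→Alpha 3·17=51, R5→Alpha 10·7=70. Service 332; fixed 413; total 745.
{Bravo}: service 271 + fixed 531 = 802
{Charlie}: service 612 + fixed 494 = 1106
{Alpha, Bravo, Charlie}: service 215 + fixed 1438 = 1653
(All 7 nonempty subsets were checked; Alpha only is lowest.)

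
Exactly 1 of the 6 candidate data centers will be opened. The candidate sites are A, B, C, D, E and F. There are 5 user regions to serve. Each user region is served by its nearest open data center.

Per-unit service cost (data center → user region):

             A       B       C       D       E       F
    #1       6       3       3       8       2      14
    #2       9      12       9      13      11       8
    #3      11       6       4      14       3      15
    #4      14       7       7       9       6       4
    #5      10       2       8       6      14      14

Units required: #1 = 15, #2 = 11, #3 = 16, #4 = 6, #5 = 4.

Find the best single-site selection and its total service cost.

With exactly 1 open, each user region uses its cheapest among the chosen.
{C}: #1→C 3·15=45, #2→C 9·11=99, #3→C 4·16=64, #4→C 7·6=42, #5→C 8·4=32. Service cost 282.
{E}: service cost 291
{B}: service cost 323
Among all 6 size-1 choices, {C} is lowest.

Choose C only; total service cost 282.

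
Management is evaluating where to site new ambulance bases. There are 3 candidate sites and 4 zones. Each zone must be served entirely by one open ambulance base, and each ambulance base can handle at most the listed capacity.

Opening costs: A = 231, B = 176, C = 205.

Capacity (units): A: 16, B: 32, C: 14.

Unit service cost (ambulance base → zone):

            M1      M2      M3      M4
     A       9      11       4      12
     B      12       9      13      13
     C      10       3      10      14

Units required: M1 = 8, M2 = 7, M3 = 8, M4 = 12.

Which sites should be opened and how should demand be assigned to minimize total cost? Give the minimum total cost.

Minimum total cost: 730

Open {A, B}: M1→A 9·8=72, M2→B 9·7=63, M3→A 4·8=32, M4→B 13·12=156.
Loads: A carries 16/16, B carries 19/32. Service 323; fixed 407; total 730.
Next best feasible plan costs 754.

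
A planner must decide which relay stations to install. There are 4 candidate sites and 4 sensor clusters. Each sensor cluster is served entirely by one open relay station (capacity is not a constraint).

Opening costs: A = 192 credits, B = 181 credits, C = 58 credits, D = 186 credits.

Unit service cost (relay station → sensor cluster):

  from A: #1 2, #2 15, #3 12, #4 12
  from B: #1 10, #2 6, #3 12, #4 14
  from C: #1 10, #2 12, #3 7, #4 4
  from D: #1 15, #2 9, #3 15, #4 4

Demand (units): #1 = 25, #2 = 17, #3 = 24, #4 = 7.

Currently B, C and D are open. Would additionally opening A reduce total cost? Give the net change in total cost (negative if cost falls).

Yes — net change −8 (cost falls by 8).

Current service cost with {B, C, D}: 548.
Adding A: each sensor cluster re-picks its cheapest; new service cost 348, saving 200.
Extra fixed cost: 192. Net change = 192 − 200 = -8.
(Totals: 973 → 965.)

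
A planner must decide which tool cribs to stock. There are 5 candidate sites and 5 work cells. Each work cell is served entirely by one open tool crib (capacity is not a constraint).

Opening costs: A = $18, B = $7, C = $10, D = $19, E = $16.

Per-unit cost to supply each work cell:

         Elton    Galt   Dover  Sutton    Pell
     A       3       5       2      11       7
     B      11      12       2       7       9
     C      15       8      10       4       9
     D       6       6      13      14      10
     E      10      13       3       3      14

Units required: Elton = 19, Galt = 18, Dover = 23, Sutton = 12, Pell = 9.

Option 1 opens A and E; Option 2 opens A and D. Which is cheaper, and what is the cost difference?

Option 1 is cheaper by 99.

Option 1: {A, E}: Elton→A 3·19=57, Galt→A 5·18=90, Dover→A 2·23=46, Sutton→E 3·12=36, Pell→A 7·9=63. Service 292; fixed 34; total 326.
Option 2: {A, D}: Elton→A 3·19=57, Galt→A 5·18=90, Dover→A 2·23=46, Sutton→A 11·12=132, Pell→A 7·9=63. Service 388; fixed 37; total 425.
Difference: |326 − 425| = 99.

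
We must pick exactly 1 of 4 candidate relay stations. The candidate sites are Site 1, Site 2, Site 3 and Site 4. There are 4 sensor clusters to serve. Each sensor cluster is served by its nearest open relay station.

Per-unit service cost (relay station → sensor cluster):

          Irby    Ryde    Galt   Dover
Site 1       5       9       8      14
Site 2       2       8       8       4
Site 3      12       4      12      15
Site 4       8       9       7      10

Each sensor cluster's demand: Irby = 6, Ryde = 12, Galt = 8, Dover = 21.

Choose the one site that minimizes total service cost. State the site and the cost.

Choose Site 2 only; total service cost 256.

With exactly 1 open, each sensor cluster uses its cheapest among the chosen.
{Site 2}: Irby→Site 2 2·6=12, Ryde→Site 2 8·12=96, Galt→Site 2 8·8=64, Dover→Site 2 4·21=84. Service cost 256.
{Site 4}: service cost 422
{Site 1}: service cost 496
Among all 4 size-1 choices, {Site 2} is lowest.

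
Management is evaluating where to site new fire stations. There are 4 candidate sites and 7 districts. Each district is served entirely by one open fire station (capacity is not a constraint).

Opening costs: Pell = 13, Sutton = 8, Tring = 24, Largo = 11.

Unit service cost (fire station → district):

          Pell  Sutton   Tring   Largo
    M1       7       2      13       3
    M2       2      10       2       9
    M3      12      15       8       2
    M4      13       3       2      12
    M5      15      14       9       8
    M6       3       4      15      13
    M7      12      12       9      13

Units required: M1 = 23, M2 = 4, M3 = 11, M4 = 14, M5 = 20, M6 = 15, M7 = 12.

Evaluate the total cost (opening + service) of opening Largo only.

Total cost: 817

Each district is assigned to its cheapest site among the open ones.
{Largo}: M1→Largo 3·23=69, M2→Largo 9·4=36, M3→Largo 2·11=22, M4→Largo 12·14=168, M5→Largo 8·20=160, M6→Largo 13·15=195, M7→Largo 13·12=156. Service 806; fixed 11; total 817.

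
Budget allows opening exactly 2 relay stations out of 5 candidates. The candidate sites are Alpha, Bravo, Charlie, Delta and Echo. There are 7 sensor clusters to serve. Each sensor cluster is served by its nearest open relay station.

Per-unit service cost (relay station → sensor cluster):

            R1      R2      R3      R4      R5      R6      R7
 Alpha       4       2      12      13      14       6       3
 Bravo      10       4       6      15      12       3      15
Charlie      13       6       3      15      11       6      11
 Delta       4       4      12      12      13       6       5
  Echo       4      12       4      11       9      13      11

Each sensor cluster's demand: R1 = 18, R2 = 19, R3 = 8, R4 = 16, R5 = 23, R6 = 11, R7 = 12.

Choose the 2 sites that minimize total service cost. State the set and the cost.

With exactly 2 open, each sensor cluster uses its cheapest among the chosen.
{Alpha, Echo}: R1→Alpha 4·18=72, R2→Alpha 2·19=38, R3→Echo 4·8=32, R4→Echo 11·16=176, R5→Echo 9·23=207, R6→Alpha 6·11=66, R7→Alpha 3·12=36. Service cost 627.
{Delta, Echo}: service cost 689
{Alpha, Charlie}: service cost 697
Among all 10 size-2 choices, {Alpha, Echo} is lowest.

Choose Alpha and Echo; total service cost 627.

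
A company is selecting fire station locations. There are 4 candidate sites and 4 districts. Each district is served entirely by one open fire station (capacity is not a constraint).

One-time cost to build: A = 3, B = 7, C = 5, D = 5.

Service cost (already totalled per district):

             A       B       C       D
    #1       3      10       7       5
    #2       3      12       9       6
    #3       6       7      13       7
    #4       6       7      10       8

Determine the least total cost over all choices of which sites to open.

For any fixed open set, each district goes to its cheapest open site; total = fixed + service.
{A}: #1→A 3, #2→A 3, #3→A 6, #4→A 6. Service 18; fixed 3; total 21.
{A, C}: service 18 + fixed 8 = 26
{A, D}: service 18 + fixed 8 = 26
{A, B, C, D}: service 18 + fixed 20 = 38
No other subset beats 21.

Minimum total cost: 21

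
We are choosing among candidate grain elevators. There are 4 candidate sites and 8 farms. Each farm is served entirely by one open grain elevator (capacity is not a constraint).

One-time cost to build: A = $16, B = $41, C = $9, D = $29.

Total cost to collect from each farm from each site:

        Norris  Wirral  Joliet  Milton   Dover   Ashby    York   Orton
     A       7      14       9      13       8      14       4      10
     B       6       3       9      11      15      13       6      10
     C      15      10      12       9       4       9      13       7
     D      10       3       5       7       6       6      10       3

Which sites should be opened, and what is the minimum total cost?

For any fixed open set, each farm goes to its cheapest open site; total = fixed + service.
{D}: Norris→D 10, Wirral→D 3, Joliet→D 5, Milton→D 7, Dover→D 6, Ashby→D 6, York→D 10, Orton→D 3. Service 50; fixed 29; total 79.
{A, C}: Norris→A 7, Wirral→C 10, Joliet→A 9, Milton→C 9, Dover→C 4, Ashby→C 9, York→A 4, Orton→C 7. Service 59; fixed 25; total 84.
{A, D}: Norris→A 7, Wirral→D 3, Joliet→D 5, Milton→D 7, Dover→D 6, Ashby→D 6, York→A 4, Orton→D 3. Service 41; fixed 45; total 86.
{A, B, C, D}: Norris→B 6, Wirral→B 3, Joliet→D 5, Milton→D 7, Dover→C 4, Ashby→D 6, York→A 4, Orton→D 3. Service 38; fixed 95; total 133.
(All 15 nonempty subsets were checked; D only is lowest.)

Open D only; minimum total cost 79.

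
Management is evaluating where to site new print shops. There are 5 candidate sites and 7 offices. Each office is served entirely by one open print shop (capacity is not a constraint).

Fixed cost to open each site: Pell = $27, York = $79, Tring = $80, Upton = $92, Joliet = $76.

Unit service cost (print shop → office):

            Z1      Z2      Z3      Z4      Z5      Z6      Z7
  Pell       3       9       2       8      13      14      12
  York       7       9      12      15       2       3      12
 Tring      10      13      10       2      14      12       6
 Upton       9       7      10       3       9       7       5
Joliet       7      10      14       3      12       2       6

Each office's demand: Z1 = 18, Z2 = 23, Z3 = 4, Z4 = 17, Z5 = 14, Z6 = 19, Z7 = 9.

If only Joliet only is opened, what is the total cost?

Each office is assigned to its cheapest site among the open ones.
{Joliet}: Z1→Joliet 7·18=126, Z2→Joliet 10·23=230, Z3→Joliet 14·4=56, Z4→Joliet 3·17=51, Z5→Joliet 12·14=168, Z6→Joliet 2·19=38, Z7→Joliet 6·9=54. Service 723; fixed 76; total 799.

Total cost: 799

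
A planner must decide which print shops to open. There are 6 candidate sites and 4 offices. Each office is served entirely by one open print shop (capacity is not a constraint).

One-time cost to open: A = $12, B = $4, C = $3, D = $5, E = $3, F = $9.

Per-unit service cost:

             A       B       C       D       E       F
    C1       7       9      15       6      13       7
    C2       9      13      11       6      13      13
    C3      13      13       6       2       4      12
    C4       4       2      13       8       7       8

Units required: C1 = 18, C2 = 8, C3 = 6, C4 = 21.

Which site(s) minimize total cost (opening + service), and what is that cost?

For any fixed open set, each office goes to its cheapest open site; total = fixed + service.
{B, D}: C1→D 6·18=108, C2→D 6·8=48, C3→D 2·6=12, C4→B 2·21=42. Service 210; fixed 9; total 219.
{B, C, D}: service 210 + fixed 12 = 222
{B, D, E}: service 210 + fixed 12 = 222
{A, B, C, D, E, F}: C1→D 6·18=108, C2→D 6·8=48, C3→D 2·6=12, C4→B 2·21=42. Service 210; fixed 36; total 246.
No other subset beats 219.

Open B and D; minimum total cost 219.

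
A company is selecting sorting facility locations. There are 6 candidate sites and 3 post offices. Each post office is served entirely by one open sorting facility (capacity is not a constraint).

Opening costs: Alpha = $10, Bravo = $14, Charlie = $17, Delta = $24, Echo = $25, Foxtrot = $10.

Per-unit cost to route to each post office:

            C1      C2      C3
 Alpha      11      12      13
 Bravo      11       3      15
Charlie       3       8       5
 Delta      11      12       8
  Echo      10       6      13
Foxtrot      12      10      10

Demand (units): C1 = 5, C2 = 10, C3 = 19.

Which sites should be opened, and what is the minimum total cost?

Open Bravo and Charlie; minimum total cost 171.

For any fixed open set, each post office goes to its cheapest open site; total = fixed + service.
{Bravo, Charlie}: C1→Charlie 3·5=15, C2→Bravo 3·10=30, C3→Charlie 5·19=95. Service 140; fixed 31; total 171.
{Alpha, Bravo, Charlie}: C1→Charlie 3·5=15, C2→Bravo 3·10=30, C3→Charlie 5·19=95. Service 140; fixed 41; total 181.
{Bravo, Charlie, Foxtrot}: service 140 + fixed 41 = 181
{Alpha, Bravo, Charlie, Delta, Echo, Foxtrot}: service 140 + fixed 100 = 240
No other subset beats 171.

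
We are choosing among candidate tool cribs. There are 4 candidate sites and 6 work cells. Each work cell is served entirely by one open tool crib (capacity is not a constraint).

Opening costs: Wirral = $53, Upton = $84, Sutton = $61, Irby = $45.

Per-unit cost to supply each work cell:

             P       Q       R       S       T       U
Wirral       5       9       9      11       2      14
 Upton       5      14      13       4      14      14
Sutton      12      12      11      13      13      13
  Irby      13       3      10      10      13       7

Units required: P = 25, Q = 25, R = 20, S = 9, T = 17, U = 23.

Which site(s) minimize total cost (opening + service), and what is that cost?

Open Wirral and Irby; minimum total cost 763.

For any fixed open set, each work cell goes to its cheapest open site; total = fixed + service.
{Wirral, Irby}: P→Wirral 5·25=125, Q→Irby 3·25=75, R→Wirral 9·20=180, S→Irby 10·9=90, T→Wirral 2·17=34, U→Irby 7·23=161. Service 665; fixed 98; total 763.
{Wirral, Upton, Irby}: P→Wirral 5·25=125, Q→Irby 3·25=75, R→Wirral 9·20=180, S→Upton 4·9=36, T→Wirral 2·17=34, U→Irby 7·23=161. Service 611; fixed 182; total 793.
{Wirral, Sutton, Irby}: service 665 + fixed 159 = 824
{Wirral, Upton, Sutton, Irby}: service 611 + fixed 243 = 854
(All 15 nonempty subsets were checked; Wirral and Irby is lowest.)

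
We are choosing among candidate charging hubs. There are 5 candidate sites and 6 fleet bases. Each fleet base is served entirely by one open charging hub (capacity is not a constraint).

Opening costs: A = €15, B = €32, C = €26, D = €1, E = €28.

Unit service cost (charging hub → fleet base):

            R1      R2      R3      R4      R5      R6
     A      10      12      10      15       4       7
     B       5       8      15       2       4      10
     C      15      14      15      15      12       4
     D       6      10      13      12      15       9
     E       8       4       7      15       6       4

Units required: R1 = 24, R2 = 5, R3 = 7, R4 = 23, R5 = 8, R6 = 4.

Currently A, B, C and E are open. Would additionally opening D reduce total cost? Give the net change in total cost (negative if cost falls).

Current service cost with {A, B, C, E}: 283.
Adding D: each fleet base re-picks its cheapest; new service cost 283, saving 0.
Extra fixed cost: 1. Net change = 1 − 0 = 1.
(Totals: 384 → 385.)

No — net change +1 (cost rises by 1).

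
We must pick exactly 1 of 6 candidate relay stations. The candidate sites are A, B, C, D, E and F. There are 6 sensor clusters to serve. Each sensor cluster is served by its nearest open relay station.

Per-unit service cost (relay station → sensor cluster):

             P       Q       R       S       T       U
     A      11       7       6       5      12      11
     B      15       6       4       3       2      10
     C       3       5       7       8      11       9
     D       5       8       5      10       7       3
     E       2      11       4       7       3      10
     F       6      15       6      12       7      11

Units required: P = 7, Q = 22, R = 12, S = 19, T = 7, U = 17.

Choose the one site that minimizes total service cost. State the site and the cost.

With exactly 1 open, each sensor cluster uses its cheapest among the chosen.
{B}: P→B 15·7=105, Q→B 6·22=132, R→B 4·12=48, S→B 3·19=57, T→B 2·7=14, U→B 10·17=170. Service cost 526.
{D}: service cost 561
{C}: service cost 597
Among all 6 size-1 choices, {B} is lowest.

Choose B only; total service cost 526.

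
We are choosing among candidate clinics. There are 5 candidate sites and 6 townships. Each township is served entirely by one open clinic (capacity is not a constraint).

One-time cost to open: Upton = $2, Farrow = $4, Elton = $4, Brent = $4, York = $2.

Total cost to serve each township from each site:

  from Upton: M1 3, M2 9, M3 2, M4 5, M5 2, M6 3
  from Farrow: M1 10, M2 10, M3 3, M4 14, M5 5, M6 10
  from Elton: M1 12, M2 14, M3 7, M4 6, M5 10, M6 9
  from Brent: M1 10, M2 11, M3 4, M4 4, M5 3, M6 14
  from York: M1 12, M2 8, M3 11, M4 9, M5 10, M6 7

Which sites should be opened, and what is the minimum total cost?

For any fixed open set, each township goes to its cheapest open site; total = fixed + service.
{Upton}: M1→Upton 3, M2→Upton 9, M3→Upton 2, M4→Upton 5, M5→Upton 2, M6→Upton 3. Service 24; fixed 2; total 26.
{Upton, York}: M1→Upton 3, M2→York 8, M3→Upton 2, M4→Upton 5, M5→Upton 2, M6→Upton 3. Service 23; fixed 4; total 27.
{Upton, Brent}: M1→Upton 3, M2→Upton 9, M3→Upton 2, M4→Brent 4, M5→Upton 2, M6→Upton 3. Service 23; fixed 6; total 29.
{Upton, Farrow, Elton, Brent, York}: service 22 + fixed 16 = 38
No other subset beats 26.

Open Upton only; minimum total cost 26.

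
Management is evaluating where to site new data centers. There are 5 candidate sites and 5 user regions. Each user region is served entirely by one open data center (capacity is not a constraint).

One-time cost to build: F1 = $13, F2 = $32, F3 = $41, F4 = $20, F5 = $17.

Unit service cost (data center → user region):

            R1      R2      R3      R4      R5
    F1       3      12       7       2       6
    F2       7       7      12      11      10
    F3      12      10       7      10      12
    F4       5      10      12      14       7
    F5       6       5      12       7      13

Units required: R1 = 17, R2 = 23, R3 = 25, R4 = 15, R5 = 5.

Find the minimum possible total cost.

For any fixed open set, each user region goes to its cheapest open site; total = fixed + service.
{F1, F5}: R1→F1 3·17=51, R2→F5 5·23=115, R3→F1 7·25=175, R4→F1 2·15=30, R5→F1 6·5=30. Service 401; fixed 30; total 431.
{F1, F4, F5}: service 401 + fixed 50 = 451
{F1, F2, F5}: R1→F1 3·17=51, R2→F5 5·23=115, R3→F1 7·25=175, R4→F1 2·15=30, R5→F1 6·5=30. Service 401; fixed 62; total 463.
{F1, F2, F3, F4, F5}: R1→F1 3·17=51, R2→F5 5·23=115, R3→F1 7·25=175, R4→F1 2·15=30, R5→F1 6·5=30. Service 401; fixed 123; total 524.
No other subset beats 431.

Minimum total cost: 431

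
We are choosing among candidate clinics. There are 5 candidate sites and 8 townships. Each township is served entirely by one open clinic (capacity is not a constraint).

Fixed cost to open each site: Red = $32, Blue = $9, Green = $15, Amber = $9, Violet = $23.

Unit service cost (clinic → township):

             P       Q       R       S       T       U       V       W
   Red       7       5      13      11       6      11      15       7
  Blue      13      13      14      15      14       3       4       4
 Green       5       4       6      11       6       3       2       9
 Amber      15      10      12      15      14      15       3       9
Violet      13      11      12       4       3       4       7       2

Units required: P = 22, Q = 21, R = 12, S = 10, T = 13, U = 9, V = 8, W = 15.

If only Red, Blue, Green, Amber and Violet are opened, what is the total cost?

Total cost: 506

Each township is assigned to its cheapest site among the open ones.
{Red, Blue, Green, Amber, Violet}: P→Green 5·22=110, Q→Green 4·21=84, R→Green 6·12=72, S→Violet 4·10=40, T→Violet 3·13=39, U→Blue 3·9=27, V→Green 2·8=16, W→Violet 2·15=30. Service 418; fixed 88; total 506.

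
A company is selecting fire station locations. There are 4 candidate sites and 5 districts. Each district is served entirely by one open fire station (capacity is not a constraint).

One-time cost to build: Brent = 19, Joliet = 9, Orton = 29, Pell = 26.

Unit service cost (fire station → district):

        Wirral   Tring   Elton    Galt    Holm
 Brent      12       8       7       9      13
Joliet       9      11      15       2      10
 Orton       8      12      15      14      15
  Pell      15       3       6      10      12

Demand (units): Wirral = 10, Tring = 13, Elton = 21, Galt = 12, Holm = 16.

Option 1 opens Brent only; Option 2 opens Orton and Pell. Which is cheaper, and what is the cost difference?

Option 1: {Brent}: Wirral→Brent 12·10=120, Tring→Brent 8·13=104, Elton→Brent 7·21=147, Galt→Brent 9·12=108, Holm→Brent 13·16=208. Service 687; fixed 19; total 706.
Option 2: {Orton, Pell}: Wirral→Orton 8·10=80, Tring→Pell 3·13=39, Elton→Pell 6·21=126, Galt→Pell 10·12=120, Holm→Pell 12·16=192. Service 557; fixed 55; total 612.
Difference: |706 − 612| = 94.

Option 2 is cheaper by 94.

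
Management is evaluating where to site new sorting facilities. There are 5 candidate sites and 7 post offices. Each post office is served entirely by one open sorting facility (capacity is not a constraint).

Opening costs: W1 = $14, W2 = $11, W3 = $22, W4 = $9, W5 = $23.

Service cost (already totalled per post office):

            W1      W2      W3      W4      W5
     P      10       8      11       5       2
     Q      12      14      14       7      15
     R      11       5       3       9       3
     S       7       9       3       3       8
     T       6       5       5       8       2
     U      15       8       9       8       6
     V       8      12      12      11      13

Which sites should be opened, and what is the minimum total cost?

For any fixed open set, each post office goes to its cheapest open site; total = fixed + service.
{W4}: P→W4 5, Q→W4 7, R→W4 9, S→W4 3, T→W4 8, U→W4 8, V→W4 11. Service 51; fixed 9; total 60.
{W2, W4}: service 44 + fixed 20 = 64
{W4, W5}: service 34 + fixed 32 = 66
{W1, W2, W3, W4, W5}: service 31 + fixed 79 = 110
No other subset beats 60.

Open W4 only; minimum total cost 60.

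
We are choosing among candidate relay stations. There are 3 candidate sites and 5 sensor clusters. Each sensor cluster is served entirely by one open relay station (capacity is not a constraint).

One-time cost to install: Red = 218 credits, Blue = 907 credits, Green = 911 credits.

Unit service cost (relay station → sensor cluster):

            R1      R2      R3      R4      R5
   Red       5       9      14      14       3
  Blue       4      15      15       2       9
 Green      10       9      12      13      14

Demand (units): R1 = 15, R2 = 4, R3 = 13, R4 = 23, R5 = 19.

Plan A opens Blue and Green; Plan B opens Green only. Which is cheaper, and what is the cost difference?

Plan A: {Blue, Green}: R1→Blue 4·15=60, R2→Green 9·4=36, R3→Green 12·13=156, R4→Blue 2·23=46, R5→Blue 9·19=171. Service 469; fixed 1818; total 2287.
Plan B: {Green}: R1→Green 10·15=150, R2→Green 9·4=36, R3→Green 12·13=156, R4→Green 13·23=299, R5→Green 14·19=266. Service 907; fixed 911; total 1818.
Difference: |2287 − 1818| = 469.

Plan B is cheaper by 469.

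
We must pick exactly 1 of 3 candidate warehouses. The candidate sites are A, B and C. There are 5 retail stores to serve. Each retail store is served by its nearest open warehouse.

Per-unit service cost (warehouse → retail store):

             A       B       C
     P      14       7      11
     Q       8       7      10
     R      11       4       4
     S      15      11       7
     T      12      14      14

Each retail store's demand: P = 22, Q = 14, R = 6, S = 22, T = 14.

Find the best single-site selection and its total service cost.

With exactly 1 open, each retail store uses its cheapest among the chosen.
{B}: P→B 7·22=154, Q→B 7·14=98, R→B 4·6=24, S→B 11·22=242, T→B 14·14=196. Service cost 714.
{C}: service cost 756
{A}: service cost 984
Among all 3 size-1 choices, {B} is lowest.

Choose B only; total service cost 714.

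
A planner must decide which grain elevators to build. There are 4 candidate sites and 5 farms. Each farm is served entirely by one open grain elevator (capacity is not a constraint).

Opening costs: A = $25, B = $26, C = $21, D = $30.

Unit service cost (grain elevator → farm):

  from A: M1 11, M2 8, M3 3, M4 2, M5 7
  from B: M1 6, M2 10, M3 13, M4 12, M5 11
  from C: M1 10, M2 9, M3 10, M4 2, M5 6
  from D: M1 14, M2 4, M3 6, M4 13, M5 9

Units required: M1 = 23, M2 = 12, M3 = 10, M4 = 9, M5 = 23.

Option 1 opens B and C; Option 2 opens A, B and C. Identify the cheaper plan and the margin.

Option 1: {B, C}: M1→B 6·23=138, M2→C 9·12=108, M3→C 10·10=100, M4→C 2·9=18, M5→C 6·23=138. Service 502; fixed 47; total 549.
Option 2: {A, B, C}: M1→B 6·23=138, M2→A 8·12=96, M3→A 3·10=30, M4→A 2·9=18, M5→C 6·23=138. Service 420; fixed 72; total 492.
Difference: |549 − 492| = 57.

Option 2 is cheaper by 57.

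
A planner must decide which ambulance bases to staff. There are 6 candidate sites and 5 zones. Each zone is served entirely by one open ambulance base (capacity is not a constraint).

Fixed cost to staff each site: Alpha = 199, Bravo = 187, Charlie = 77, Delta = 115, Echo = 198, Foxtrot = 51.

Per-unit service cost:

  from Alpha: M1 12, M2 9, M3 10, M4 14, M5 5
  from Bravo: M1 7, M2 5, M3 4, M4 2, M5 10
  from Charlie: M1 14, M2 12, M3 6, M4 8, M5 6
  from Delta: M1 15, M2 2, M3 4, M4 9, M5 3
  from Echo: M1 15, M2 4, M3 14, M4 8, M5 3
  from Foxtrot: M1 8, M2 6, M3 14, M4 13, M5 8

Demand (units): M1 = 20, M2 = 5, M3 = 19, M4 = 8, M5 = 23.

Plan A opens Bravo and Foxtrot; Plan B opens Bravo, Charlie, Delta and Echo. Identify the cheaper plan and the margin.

Plan A is cheaper by 209.

Plan A: {Bravo, Foxtrot}: M1→Bravo 7·20=140, M2→Bravo 5·5=25, M3→Bravo 4·19=76, M4→Bravo 2·8=16, M5→Foxtrot 8·23=184. Service 441; fixed 238; total 679.
Plan B: {Bravo, Charlie, Delta, Echo}: M1→Bravo 7·20=140, M2→Delta 2·5=10, M3→Bravo 4·19=76, M4→Bravo 2·8=16, M5→Delta 3·23=69. Service 311; fixed 577; total 888.
Difference: |679 − 888| = 209.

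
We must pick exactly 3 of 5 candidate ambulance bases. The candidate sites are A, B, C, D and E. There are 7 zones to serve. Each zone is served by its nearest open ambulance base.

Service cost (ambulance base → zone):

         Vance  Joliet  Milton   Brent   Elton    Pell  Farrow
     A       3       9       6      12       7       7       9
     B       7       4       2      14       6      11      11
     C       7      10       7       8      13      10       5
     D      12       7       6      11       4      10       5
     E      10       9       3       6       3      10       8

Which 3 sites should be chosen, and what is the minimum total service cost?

With exactly 3 open, each zone uses its cheapest among the chosen.
{A, B, E}: Vance→A 3, Joliet→B 4, Milton→B 2, Brent→E 6, Elton→E 3, Pell→A 7, Farrow→E 8. Service cost 33.
{A, D, E}: service cost 34
{A, B, C}: service cost 35
Among all 10 size-3 choices, {A, B, E} is lowest.

Choose A, B and E; total service cost 33.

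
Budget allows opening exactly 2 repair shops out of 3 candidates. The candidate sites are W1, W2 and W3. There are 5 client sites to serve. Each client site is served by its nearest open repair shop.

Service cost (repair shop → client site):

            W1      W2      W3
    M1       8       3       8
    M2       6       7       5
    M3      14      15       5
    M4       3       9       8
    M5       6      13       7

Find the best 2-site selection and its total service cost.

With exactly 2 open, each client site uses its cheapest among the chosen.
{W1, W3}: M1→W1 8, M2→W3 5, M3→W3 5, M4→W1 3, M5→W1 6. Service cost 27.
{W2, W3}: service cost 28
{W1, W2}: service cost 32
Among all 3 size-2 choices, {W1, W3} is lowest.

Choose W1 and W3; total service cost 27.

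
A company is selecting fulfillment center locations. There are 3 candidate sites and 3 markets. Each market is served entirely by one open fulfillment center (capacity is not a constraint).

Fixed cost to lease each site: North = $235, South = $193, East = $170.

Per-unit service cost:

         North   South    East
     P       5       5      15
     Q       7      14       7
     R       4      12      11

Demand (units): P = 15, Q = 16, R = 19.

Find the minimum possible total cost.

For any fixed open set, each market goes to its cheapest open site; total = fixed + service.
{North}: P→North 5·15=75, Q→North 7·16=112, R→North 4·19=76. Service 263; fixed 235; total 498.
{North, East}: P→North 5·15=75, Q→North 7·16=112, R→North 4·19=76. Service 263; fixed 405; total 668.
{North, South}: P→North 5·15=75, Q→North 7·16=112, R→North 4·19=76. Service 263; fixed 428; total 691.
{North, South, East}: service 263 + fixed 598 = 861
No other subset beats 498.

Minimum total cost: 498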